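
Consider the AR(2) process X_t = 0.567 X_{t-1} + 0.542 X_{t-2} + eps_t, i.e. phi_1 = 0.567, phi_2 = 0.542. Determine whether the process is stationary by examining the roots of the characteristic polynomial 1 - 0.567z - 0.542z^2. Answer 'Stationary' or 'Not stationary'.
\text{Not stationary}

The AR(p) characteristic polynomial is P(z) = 1 - 0.567z - 0.542z^2.
Stationarity requires all roots to lie outside the unit circle, i.e. |z| > 1 for every root.
Set 1 + (-0.567) z + (-0.542) z^2 = 0, i.e. a z^2 + b z + c = 0 with a = -0.542, b = -0.567, c = 1.
Discriminant D = b^2 - 4ac = (-0.567)^2 - 4*(-0.542)*1 = 0.321489 - (-2.168) = 2.489489.
D >= 0, so the roots are real: z = (-b +/- sqrt(D)) / (2a) = (0.567 +/- 1.577811) / (-1.084).
  z_1 = (0.567 + 1.577811) / (-1.084) = -1.9786,   |z_1| = 1.9786.
  z_2 = (0.567 - 1.577811) / (-1.084) = 0.9325,   |z_2| = 0.9325.
Moduli of all roots: 1.9786, 0.9325.
All moduli strictly greater than 1? No.
Verdict: Not stationary.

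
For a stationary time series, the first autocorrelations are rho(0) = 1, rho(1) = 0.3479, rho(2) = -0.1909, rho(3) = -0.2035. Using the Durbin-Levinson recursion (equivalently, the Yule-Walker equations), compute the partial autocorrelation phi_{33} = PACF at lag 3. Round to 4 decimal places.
\phi_{33} = 0.0130

The PACF at lag k is phi_{kk}, the last component of the solution
to the Yule-Walker system G_k phi = r_k where
  (G_k)_{ij} = rho(|i - j|), (r_k)_i = rho(i), i,j = 1..k.
Equivalently, Durbin-Levinson gives phi_{kk} iteratively:
  phi_{11} = rho(1)
  phi_{kk} = [rho(k) - sum_{j=1..k-1} phi_{k-1,j} rho(k-j)]
            / [1 - sum_{j=1..k-1} phi_{k-1,j} rho(j)],
  phi_{k,j} = phi_{k-1,j} - phi_{kk} phi_{k-1,k-j},  j = 1..k-1.
Step k = 1:
  phi_11 = rho(1) = 0.3479.
Step k = 2:
  phi_22 = [rho(2) - phi_11 rho(1)] / [1 - phi_11 rho(1)] = [-0.1909 - (0.3479)(0.3479)] / [1 - (0.3479)(0.3479)]
         = -0.31193441 / 0.87896559 = -0.354888.
  Update: phi_21 = phi_11 - phi_22 phi_11 = 0.3479 - (-0.354888)(0.3479) = 0.471366.
Step k = 3:
  phi_33 = [rho(3) - phi_21 rho(2) - phi_22 rho(1)] / [1 - phi_21 rho(1) - phi_22 rho(2)]
    numerator   = -0.2035 - (0.471366)(-0.1909) - (-0.354888)(0.3479) = 0.00994925
    denominator = 1 - (0.471366)(0.3479) - (-0.354888)(-0.1909) = 0.76826379
  phi_33 = 0.00994925 / 0.76826379 = 0.013.
Therefore phi_{33} = 0.0130.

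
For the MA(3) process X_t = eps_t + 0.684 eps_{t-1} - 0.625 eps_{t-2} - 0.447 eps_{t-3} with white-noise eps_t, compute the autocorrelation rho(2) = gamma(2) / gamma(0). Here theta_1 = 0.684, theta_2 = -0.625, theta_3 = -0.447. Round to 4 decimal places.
\rho(2) = -0.4522

For an MA(q) process with theta_0 = 1, the autocovariance is
  gamma(k) = sigma^2 * sum_{i=0..q-k} theta_i * theta_{i+k},
and rho(k) = gamma(k) / gamma(0). Sigma^2 cancels.
  numerator   = (1)*(-0.625) + (0.684)*(-0.447) = -0.930748.
  denominator = (1)^2 + (0.684)^2 + (-0.625)^2 + (-0.447)^2 = 2.05829.
  rho(2) = -0.930748 / 2.05829 = -0.4522.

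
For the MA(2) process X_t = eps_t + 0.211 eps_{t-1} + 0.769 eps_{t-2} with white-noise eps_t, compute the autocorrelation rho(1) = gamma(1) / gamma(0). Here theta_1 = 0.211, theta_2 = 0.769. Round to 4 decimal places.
\rho(1) = 0.2282

For an MA(q) process with theta_0 = 1, the autocovariance is
  gamma(k) = sigma^2 * sum_{i=0..q-k} theta_i * theta_{i+k},
and rho(k) = gamma(k) / gamma(0). Sigma^2 cancels.
  numerator   = (1)*(0.211) + (0.211)*(0.769) = 0.373259.
  denominator = (1)^2 + (0.211)^2 + (0.769)^2 = 1.635882.
  rho(1) = 0.373259 / 1.635882 = 0.2282.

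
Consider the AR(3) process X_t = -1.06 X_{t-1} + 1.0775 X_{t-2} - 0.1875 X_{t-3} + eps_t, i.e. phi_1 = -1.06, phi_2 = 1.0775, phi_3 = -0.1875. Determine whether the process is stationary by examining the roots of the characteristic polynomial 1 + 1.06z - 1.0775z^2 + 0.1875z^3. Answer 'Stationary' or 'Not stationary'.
\text{Not stationary}

The AR(p) characteristic polynomial is P(z) = 1 + 1.06z - 1.0775z^2 + 0.1875z^3.
Stationarity requires all roots to lie outside the unit circle, i.e. |z| > 1 for every root.
Degree 3: look for a simple real root z0 first, then factor out (1 - z/z0) and solve the remaining quadratic.
Testing z0 = 4: P(4) = 1 + (1.06)(4) + (-1.0775)(4)^2 + (0.1875)(4)^3
  = 1 + (4.24) + (-17.24) + (12) = 0.  So z_0 = 4 is a root, |z_0| = 4.
Divide out the factor (1 - 0.25 z) = (1 - z/z0) (since 1/z0 = 0.25):
  P(z) = (1 - 0.25 z)(1 + (1.31) z + (-0.75) z^2)
  [check: z-coef 1.31 - (0.25) = 1.06; z^2-coef -0.75 - (0.25)(1.31) = -1.0775; z^3-coef -(0.25)(-0.75) = 0.1875.]
Remaining roots from the quadratic factor 1 + (1.31) z + (-0.75) z^2:
  Set 1 + (1.31) z + (-0.75) z^2 = 0, i.e. a z^2 + b z + c = 0 with a = -0.75, b = 1.31, c = 1.
  Discriminant D = b^2 - 4ac = (1.31)^2 - 4*(-0.75)*1 = 1.7161 - (-3) = 4.7161.
  D >= 0, so the roots are real: z = (-b +/- sqrt(D)) / (2a) = (-1.31 +/- 2.171658) / (-1.5).
    z_1 = (-1.31 + 2.171658) / (-1.5) = -0.5744,   |z_1| = 0.5744.
    z_2 = (-1.31 - 2.171658) / (-1.5) = 2.3211,   |z_2| = 2.3211.
Moduli of all roots: 4.0000, 0.5744, 2.3211.
All moduli strictly greater than 1? No.
Verdict: Not stationary.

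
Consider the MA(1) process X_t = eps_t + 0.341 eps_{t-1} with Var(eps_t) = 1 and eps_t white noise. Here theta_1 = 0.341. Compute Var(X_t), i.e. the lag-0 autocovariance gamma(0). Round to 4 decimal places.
\gamma(0) = 1.1163

For an MA(q) process X_t = eps_t + sum_i theta_i eps_{t-i} with
Var(eps_t) = sigma^2, the variance is
  gamma(0) = sigma^2 * (1 + sum_i theta_i^2).
  sum_i theta_i^2 = (0.341)^2 = 0.116281.
  gamma(0) = 1 * (1 + 0.116281) = 1 * 1.116281 = 1.116281, which rounds to 1.1163.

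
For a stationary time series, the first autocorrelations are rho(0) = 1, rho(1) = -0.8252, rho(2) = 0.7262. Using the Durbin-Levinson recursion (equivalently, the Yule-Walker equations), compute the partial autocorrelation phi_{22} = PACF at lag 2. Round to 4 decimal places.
\phi_{22} = 0.1418

The PACF at lag k is phi_{kk}, the last component of the solution
to the Yule-Walker system G_k phi = r_k where
  (G_k)_{ij} = rho(|i - j|), (r_k)_i = rho(i), i,j = 1..k.
Equivalently, Durbin-Levinson gives phi_{kk} iteratively:
  phi_{11} = rho(1)
  phi_{kk} = [rho(k) - sum_{j=1..k-1} phi_{k-1,j} rho(k-j)]
            / [1 - sum_{j=1..k-1} phi_{k-1,j} rho(j)],
  phi_{k,j} = phi_{k-1,j} - phi_{kk} phi_{k-1,k-j},  j = 1..k-1.
Step k = 1:
  phi_11 = rho(1) = -0.8252.
Step k = 2:
  phi_22 = [rho(2) - phi_11 rho(1)] / [1 - phi_11 rho(1)] = [0.7262 - (-0.8252)(-0.8252)] / [1 - (-0.8252)(-0.8252)]
         = 0.04524496 / 0.31904496 = 0.1418.
Therefore phi_{22} = 0.1418.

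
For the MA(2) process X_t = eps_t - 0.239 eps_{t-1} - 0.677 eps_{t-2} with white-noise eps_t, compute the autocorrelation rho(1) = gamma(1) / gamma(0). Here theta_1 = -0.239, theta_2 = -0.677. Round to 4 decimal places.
\rho(1) = -0.0509

For an MA(q) process with theta_0 = 1, the autocovariance is
  gamma(k) = sigma^2 * sum_{i=0..q-k} theta_i * theta_{i+k},
and rho(k) = gamma(k) / gamma(0). Sigma^2 cancels.
  numerator   = (1)*(-0.239) + (-0.239)*(-0.677) = -0.077197.
  denominator = (1)^2 + (-0.239)^2 + (-0.677)^2 = 1.51545.
  rho(1) = -0.077197 / 1.51545 = -0.0509.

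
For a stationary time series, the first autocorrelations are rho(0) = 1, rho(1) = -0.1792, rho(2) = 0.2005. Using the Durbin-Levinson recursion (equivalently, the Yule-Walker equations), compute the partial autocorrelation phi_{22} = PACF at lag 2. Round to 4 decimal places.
\phi_{22} = 0.1740

The PACF at lag k is phi_{kk}, the last component of the solution
to the Yule-Walker system G_k phi = r_k where
  (G_k)_{ij} = rho(|i - j|), (r_k)_i = rho(i), i,j = 1..k.
Equivalently, Durbin-Levinson gives phi_{kk} iteratively:
  phi_{11} = rho(1)
  phi_{kk} = [rho(k) - sum_{j=1..k-1} phi_{k-1,j} rho(k-j)]
            / [1 - sum_{j=1..k-1} phi_{k-1,j} rho(j)],
  phi_{k,j} = phi_{k-1,j} - phi_{kk} phi_{k-1,k-j},  j = 1..k-1.
Step k = 1:
  phi_11 = rho(1) = -0.1792.
Step k = 2:
  phi_22 = [rho(2) - phi_11 rho(1)] / [1 - phi_11 rho(1)] = [0.2005 - (-0.1792)(-0.1792)] / [1 - (-0.1792)(-0.1792)]
         = 0.16838736 / 0.96788736 = 0.174.
Therefore phi_{22} = 0.1740.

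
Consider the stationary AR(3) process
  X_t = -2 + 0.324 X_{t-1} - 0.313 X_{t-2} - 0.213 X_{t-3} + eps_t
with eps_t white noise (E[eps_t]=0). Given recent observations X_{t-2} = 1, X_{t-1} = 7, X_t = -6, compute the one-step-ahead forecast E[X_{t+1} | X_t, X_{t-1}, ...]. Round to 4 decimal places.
E[X_{t+1} \mid \mathcal F_t] = -6.3480

For an AR(p) model X_t = c + sum_i phi_i X_{t-i} + eps_t, the
one-step-ahead conditional mean is
  E[X_{t+1} | X_t, ...] = c + sum_i phi_i X_{t+1-i}.
Substitute known values:
  E[X_{t+1} | ...] = -2 + (0.324) * (-6) + (-0.313) * (7) + (-0.213) * (1)
                   = -6.3480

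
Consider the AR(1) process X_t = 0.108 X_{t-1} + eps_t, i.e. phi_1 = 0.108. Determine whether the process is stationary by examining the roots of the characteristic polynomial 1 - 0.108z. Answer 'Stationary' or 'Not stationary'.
\text{Stationary}

The AR(p) characteristic polynomial is P(z) = 1 - 0.108z.
Stationarity requires all roots to lie outside the unit circle, i.e. |z| > 1 for every root.
This is linear in z: 1 + (-0.108) z = 0  =>  z = -1/(-0.108) = 9.259259,  |z| = 9.259259.
Moduli of all roots: 9.2593.
All moduli strictly greater than 1? Yes.
Verdict: Stationary.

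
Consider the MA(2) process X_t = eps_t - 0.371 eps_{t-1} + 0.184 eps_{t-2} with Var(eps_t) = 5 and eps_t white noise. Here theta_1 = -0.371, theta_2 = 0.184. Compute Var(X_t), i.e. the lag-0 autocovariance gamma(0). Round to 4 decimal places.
\gamma(0) = 5.8575

For an MA(q) process X_t = eps_t + sum_i theta_i eps_{t-i} with
Var(eps_t) = sigma^2, the variance is
  gamma(0) = sigma^2 * (1 + sum_i theta_i^2).
  sum_i theta_i^2 = (-0.371)^2 + (0.184)^2 = 0.137641 + 0.033856 = 0.171497.
  gamma(0) = 5 * (1 + 0.171497) = 5 * 1.171497 = 5.857485, which rounds to 5.8575.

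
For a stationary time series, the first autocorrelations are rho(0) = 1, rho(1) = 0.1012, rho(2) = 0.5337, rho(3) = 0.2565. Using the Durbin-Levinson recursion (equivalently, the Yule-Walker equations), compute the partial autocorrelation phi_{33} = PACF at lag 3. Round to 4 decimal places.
\phi_{33} = 0.2490

The PACF at lag k is phi_{kk}, the last component of the solution
to the Yule-Walker system G_k phi = r_k where
  (G_k)_{ij} = rho(|i - j|), (r_k)_i = rho(i), i,j = 1..k.
Equivalently, Durbin-Levinson gives phi_{kk} iteratively:
  phi_{11} = rho(1)
  phi_{kk} = [rho(k) - sum_{j=1..k-1} phi_{k-1,j} rho(k-j)]
            / [1 - sum_{j=1..k-1} phi_{k-1,j} rho(j)],
  phi_{k,j} = phi_{k-1,j} - phi_{kk} phi_{k-1,k-j},  j = 1..k-1.
Step k = 1:
  phi_11 = rho(1) = 0.1012.
Step k = 2:
  phi_22 = [rho(2) - phi_11 rho(1)] / [1 - phi_11 rho(1)] = [0.5337 - (0.1012)(0.1012)] / [1 - (0.1012)(0.1012)]
         = 0.52345856 / 0.98975856 = 0.528875.
  Update: phi_21 = phi_11 - phi_22 phi_11 = 0.1012 - (0.528875)(0.1012) = 0.047678.
Step k = 3:
  phi_33 = [rho(3) - phi_21 rho(2) - phi_22 rho(1)] / [1 - phi_21 rho(1) - phi_22 rho(2)]
    numerator   = 0.2565 - (0.047678)(0.5337) - (0.528875)(0.1012) = 0.17753218
    denominator = 1 - (0.047678)(0.1012) - (0.528875)(0.5337) = 0.71291441
  phi_33 = 0.17753218 / 0.71291441 = 0.249.
Therefore phi_{33} = 0.2490.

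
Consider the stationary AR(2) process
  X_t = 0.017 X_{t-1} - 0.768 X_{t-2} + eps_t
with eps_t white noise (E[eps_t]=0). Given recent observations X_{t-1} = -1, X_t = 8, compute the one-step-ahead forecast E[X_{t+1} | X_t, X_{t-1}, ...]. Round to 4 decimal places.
E[X_{t+1} \mid \mathcal F_t] = 0.9040

For an AR(p) model X_t = c + sum_i phi_i X_{t-i} + eps_t, the
one-step-ahead conditional mean is
  E[X_{t+1} | X_t, ...] = c + sum_i phi_i X_{t+1-i}.
Substitute known values:
  E[X_{t+1} | ...] = (0.017) * (8) + (-0.768) * (-1)
                   = 0.9040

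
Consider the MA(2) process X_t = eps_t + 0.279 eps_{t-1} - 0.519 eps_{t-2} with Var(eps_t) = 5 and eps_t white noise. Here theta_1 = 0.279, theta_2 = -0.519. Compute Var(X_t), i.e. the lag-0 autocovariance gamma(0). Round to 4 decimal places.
\gamma(0) = 6.7360

For an MA(q) process X_t = eps_t + sum_i theta_i eps_{t-i} with
Var(eps_t) = sigma^2, the variance is
  gamma(0) = sigma^2 * (1 + sum_i theta_i^2).
  sum_i theta_i^2 = (0.279)^2 + (-0.519)^2 = 0.077841 + 0.269361 = 0.347202.
  gamma(0) = 5 * (1 + 0.347202) = 5 * 1.347202 = 6.73601, which rounds to 6.7360.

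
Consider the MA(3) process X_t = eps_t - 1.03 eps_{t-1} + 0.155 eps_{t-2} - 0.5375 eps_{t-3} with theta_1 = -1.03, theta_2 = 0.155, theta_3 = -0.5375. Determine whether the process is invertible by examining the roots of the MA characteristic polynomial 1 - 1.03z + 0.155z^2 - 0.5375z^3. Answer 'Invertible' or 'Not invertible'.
\text{Not invertible}

The MA(q) characteristic polynomial is P(z) = 1 - 1.03z + 0.155z^2 - 0.5375z^3.
Invertibility requires all roots to lie outside the unit circle, i.e. |z| > 1 for every root.
Degree 3: look for a simple real root z0 first, then factor out (1 - z/z0) and solve the remaining quadratic.
Testing z0 = 0.8: P(0.8) = 1 + (-1.03)(0.8) + (0.155)(0.8)^2 + (-0.5375)(0.8)^3
  = 1 + (-0.824) + (0.0992) + (-0.2752) = 0.  So z_0 = 0.8 is a root, |z_0| = 0.8.
Divide out the factor (1 - 1.25 z) = (1 - z/z0) (since 1/z0 = 1.25):
  P(z) = (1 - 1.25 z)(1 + (0.22) z + (0.43) z^2)
  [check: z-coef 0.22 - (1.25) = -1.03; z^2-coef 0.43 - (1.25)(0.22) = 0.155; z^3-coef -(1.25)(0.43) = -0.5375.]
Remaining roots from the quadratic factor 1 + (0.22) z + (0.43) z^2:
  Set 1 + (0.22) z + (0.43) z^2 = 0, i.e. a z^2 + b z + c = 0 with a = 0.43, b = 0.22, c = 1.
  Discriminant D = b^2 - 4ac = (0.22)^2 - 4*(0.43)*1 = 0.0484 - (1.72) = -1.6716.
  D < 0, so the roots are the complex-conjugate pair z = (-b +/- i sqrt(-D)) / (2a) = -0.2558 +/- 1.5034i.
  For a conjugate pair |z|^2 = z * conj(z) = (product of roots) = c/a = 1/(0.43) = 2.325581, so |z| = sqrt(2.325581) = 1.525 for both roots.
Moduli of all roots: 0.8000, 1.5250, 1.5250.
All moduli strictly greater than 1? No.
Verdict: Not invertible.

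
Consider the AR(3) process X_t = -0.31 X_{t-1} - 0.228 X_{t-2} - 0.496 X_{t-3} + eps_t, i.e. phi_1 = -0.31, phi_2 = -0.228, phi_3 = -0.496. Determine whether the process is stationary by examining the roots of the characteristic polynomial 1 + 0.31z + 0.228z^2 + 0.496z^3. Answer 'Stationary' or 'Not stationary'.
\text{Stationary}

The AR(p) characteristic polynomial is P(z) = 1 + 0.31z + 0.228z^2 + 0.496z^3.
Stationarity requires all roots to lie outside the unit circle, i.e. |z| > 1 for every root.
Degree 3: look for a simple real root z0 first, then factor out (1 - z/z0) and solve the remaining quadratic.
Testing z0 = -1.25: P(-1.25) = 1 + (0.31)(-1.25) + (0.228)(-1.25)^2 + (0.496)(-1.25)^3
  = 1 + (-0.3875) + (0.35625) + (-0.96875) = 0.  So z_0 = -1.25 is a root, |z_0| = 1.25.
Divide out the factor (1 + 0.8 z) = (1 - z/z0) (since 1/z0 = -0.8):
  P(z) = (1 + 0.8 z)(1 + (-0.49) z + (0.62) z^2)
  [check: z-coef -0.49 - (-0.8) = 0.31; z^2-coef 0.62 - (-0.8)(-0.49) = 0.228; z^3-coef -(-0.8)(0.62) = 0.496.]
Remaining roots from the quadratic factor 1 + (-0.49) z + (0.62) z^2:
  Set 1 + (-0.49) z + (0.62) z^2 = 0, i.e. a z^2 + b z + c = 0 with a = 0.62, b = -0.49, c = 1.
  Discriminant D = b^2 - 4ac = (-0.49)^2 - 4*(0.62)*1 = 0.2401 - (2.48) = -2.2399.
  D < 0, so the roots are the complex-conjugate pair z = (-b +/- i sqrt(-D)) / (2a) = 0.3952 +/- 1.207i.
  For a conjugate pair |z|^2 = z * conj(z) = (product of roots) = c/a = 1/(0.62) = 1.612903, so |z| = sqrt(1.612903) = 1.27 for both roots.
Moduli of all roots: 1.2500, 1.2700, 1.2700.
All moduli strictly greater than 1? Yes.
Verdict: Stationary.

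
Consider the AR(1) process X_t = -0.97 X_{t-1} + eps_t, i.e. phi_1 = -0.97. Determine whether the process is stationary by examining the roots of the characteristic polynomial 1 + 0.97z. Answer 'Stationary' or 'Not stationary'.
\text{Stationary}

The AR(p) characteristic polynomial is P(z) = 1 + 0.97z.
Stationarity requires all roots to lie outside the unit circle, i.e. |z| > 1 for every root.
This is linear in z: 1 + (0.97) z = 0  =>  z = -1/(0.97) = -1.030928,  |z| = 1.030928.
Moduli of all roots: 1.0309.
All moduli strictly greater than 1? Yes.
Verdict: Stationary.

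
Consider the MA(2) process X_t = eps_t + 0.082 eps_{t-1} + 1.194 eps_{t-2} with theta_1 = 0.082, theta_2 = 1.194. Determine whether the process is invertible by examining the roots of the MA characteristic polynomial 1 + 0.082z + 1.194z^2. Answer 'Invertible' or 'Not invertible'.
\text{Not invertible}

The MA(q) characteristic polynomial is P(z) = 1 + 0.082z + 1.194z^2.
Invertibility requires all roots to lie outside the unit circle, i.e. |z| > 1 for every root.
Set 1 + (0.082) z + (1.194) z^2 = 0, i.e. a z^2 + b z + c = 0 with a = 1.194, b = 0.082, c = 1.
Discriminant D = b^2 - 4ac = (0.082)^2 - 4*(1.194)*1 = 0.006724 - (4.776) = -4.769276.
D < 0, so the roots are the complex-conjugate pair z = (-b +/- i sqrt(-D)) / (2a) = -0.0343 +/- 0.9145i.
For a conjugate pair |z|^2 = z * conj(z) = (product of roots) = c/a = 1/(1.194) = 0.837521, so |z| = sqrt(0.837521) = 0.9152 for both roots.
Moduli of all roots: 0.9152, 0.9152.
All moduli strictly greater than 1? No.
Verdict: Not invertible.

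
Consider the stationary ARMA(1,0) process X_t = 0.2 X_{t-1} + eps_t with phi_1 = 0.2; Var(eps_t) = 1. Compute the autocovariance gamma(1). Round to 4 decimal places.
\gamma(1) = 0.2083

Multiply the model equation by X_{t-k} and take expectations. With theta_0 = psi_0 = 1 and psi_j the MA(infinity) weights, this gives
  gamma(k) - sum_i phi_i gamma(k-i) = c_k,
  c_k = sigma^2 * sum_{j=k..q} theta_j psi_{j-k}   (c_k = 0 for k > q),
using gamma(-m) = gamma(m).
Pure AR (q = 0): c_0 = sigma^2 = 1, c_k = 0 for k >= 1.
Equations for k = 0 and k = 1 (AR order 1):
  gamma(0) = phi_1 gamma(1) + c_0
  gamma(1) = phi_1 gamma(0) + c_1
Substituting the second into the first: gamma(0) (1 - phi_1^2) = c_0 + phi_1 c_1, so
  gamma(0) = c_0 / (1 - phi_1^2) = 1 / (1 - (0.2)^2) = 1 / 0.96 = 1.041667.
  gamma(1) = phi_1 gamma(0) = (0.2)(1.041667) = 0.208333.
Therefore gamma(1) = 0.2083 (to 4 decimal places).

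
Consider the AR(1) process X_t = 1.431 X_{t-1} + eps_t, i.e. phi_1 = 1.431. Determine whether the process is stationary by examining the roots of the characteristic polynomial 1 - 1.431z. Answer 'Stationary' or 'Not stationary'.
\text{Not stationary}

The AR(p) characteristic polynomial is P(z) = 1 - 1.431z.
Stationarity requires all roots to lie outside the unit circle, i.e. |z| > 1 for every root.
This is linear in z: 1 + (-1.431) z = 0  =>  z = -1/(-1.431) = 0.698812,  |z| = 0.698812.
Moduli of all roots: 0.6988.
All moduli strictly greater than 1? No.
Verdict: Not stationary.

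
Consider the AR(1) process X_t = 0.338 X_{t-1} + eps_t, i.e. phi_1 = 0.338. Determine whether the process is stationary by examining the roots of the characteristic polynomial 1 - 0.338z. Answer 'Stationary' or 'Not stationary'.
\text{Stationary}

The AR(p) characteristic polynomial is P(z) = 1 - 0.338z.
Stationarity requires all roots to lie outside the unit circle, i.e. |z| > 1 for every root.
This is linear in z: 1 + (-0.338) z = 0  =>  z = -1/(-0.338) = 2.95858,  |z| = 2.95858.
Moduli of all roots: 2.9586.
All moduli strictly greater than 1? Yes.
Verdict: Stationary.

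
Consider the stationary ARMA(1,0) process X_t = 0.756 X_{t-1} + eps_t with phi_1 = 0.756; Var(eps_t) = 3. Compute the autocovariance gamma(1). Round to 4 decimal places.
\gamma(1) = 5.2933

Multiply the model equation by X_{t-k} and take expectations. With theta_0 = psi_0 = 1 and psi_j the MA(infinity) weights, this gives
  gamma(k) - sum_i phi_i gamma(k-i) = c_k,
  c_k = sigma^2 * sum_{j=k..q} theta_j psi_{j-k}   (c_k = 0 for k > q),
using gamma(-m) = gamma(m).
Pure AR (q = 0): c_0 = sigma^2 = 3, c_k = 0 for k >= 1.
Equations for k = 0 and k = 1 (AR order 1):
  gamma(0) = phi_1 gamma(1) + c_0
  gamma(1) = phi_1 gamma(0) + c_1
Substituting the second into the first: gamma(0) (1 - phi_1^2) = c_0 + phi_1 c_1, so
  gamma(0) = c_0 / (1 - phi_1^2) = 3 / (1 - (0.756)^2) = 3 / 0.428464 = 7.001755.
  gamma(1) = phi_1 gamma(0) = (0.756)(7.001755) = 5.293327.
Therefore gamma(1) = 5.2933 (to 4 decimal places).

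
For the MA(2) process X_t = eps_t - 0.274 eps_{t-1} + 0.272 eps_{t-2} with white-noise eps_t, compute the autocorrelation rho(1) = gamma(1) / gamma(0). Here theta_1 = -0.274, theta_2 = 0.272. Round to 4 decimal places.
\rho(1) = -0.3033

For an MA(q) process with theta_0 = 1, the autocovariance is
  gamma(k) = sigma^2 * sum_{i=0..q-k} theta_i * theta_{i+k},
and rho(k) = gamma(k) / gamma(0). Sigma^2 cancels.
  numerator   = (1)*(-0.274) + (-0.274)*(0.272) = -0.348528.
  denominator = (1)^2 + (-0.274)^2 + (0.272)^2 = 1.14906.
  rho(1) = -0.348528 / 1.14906 = -0.3033.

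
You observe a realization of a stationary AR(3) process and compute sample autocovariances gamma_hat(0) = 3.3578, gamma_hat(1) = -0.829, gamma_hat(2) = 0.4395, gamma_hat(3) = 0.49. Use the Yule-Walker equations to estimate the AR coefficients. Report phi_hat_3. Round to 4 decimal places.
\hat\phi_{3} = 0.2080

The Yule-Walker equations for an AR(p) process read, in matrix form,
  Gamma_p phi = r_p,   with   (Gamma_p)_{ij} = gamma(|i - j|),
                       (r_p)_i = gamma(i),   i,j = 1..p.
Substitute the sample gammas (Toeplitz matrix and right-hand side of size 3):
  Gamma_p = [[3.3578, -0.829, 0.4395], [-0.829, 3.3578, -0.829], [0.4395, -0.829, 3.3578]]
  r_p     = [-0.829, 0.4395, 0.49]
Written out (R1..R3):
  (R1) 3.3578 phi_1 - 0.829 phi_2 + 0.4395 phi_3 = -0.829
  (R2) -0.829 phi_1 + 3.3578 phi_2 - 0.829 phi_3 = 0.4395
  (R3) 0.4395 phi_1 - 0.829 phi_2 + 3.3578 phi_3 = 0.49
Gaussian elimination:
  R2 <- R2 - (-0.829/3.3578) R1 = R2 - (-0.246888) R1:  3.15313 phi_2 - 0.720493 phi_3 = 0.23483
  R3 <- R3 - (0.4395/3.3578) R1 = R3 - (0.130889) R1:  -0.720493 phi_2 + 3.300274 phi_3 = 0.598507
  R3 <- R3 - (-0.720493/3.15313) R2 = R3 - (-0.228501) R2:  3.135641 phi_3 = 0.652166
Back-substitution:
  phi_hat_3 = 0.652166 / 3.135641 = 0.207985
  phi_hat_2 = (0.23483 - (-0.720493)(0.207985)) / 3.15313 = 0.122
  phi_hat_1 = (-0.829 - (-0.829)(0.122) - (0.4395)(0.207985)) / 3.3578 = -0.243991
So phi_hat = [-0.2440, 0.1220, 0.2080].
Therefore phi_hat_3 = 0.2080.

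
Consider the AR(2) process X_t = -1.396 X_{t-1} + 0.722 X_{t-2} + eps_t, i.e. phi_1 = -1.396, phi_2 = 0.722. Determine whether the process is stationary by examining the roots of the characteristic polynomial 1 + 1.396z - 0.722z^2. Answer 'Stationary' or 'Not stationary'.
\text{Not stationary}

The AR(p) characteristic polynomial is P(z) = 1 + 1.396z - 0.722z^2.
Stationarity requires all roots to lie outside the unit circle, i.e. |z| > 1 for every root.
Set 1 + (1.396) z + (-0.722) z^2 = 0, i.e. a z^2 + b z + c = 0 with a = -0.722, b = 1.396, c = 1.
Discriminant D = b^2 - 4ac = (1.396)^2 - 4*(-0.722)*1 = 1.948816 - (-2.888) = 4.836816.
D >= 0, so the roots are real: z = (-b +/- sqrt(D)) / (2a) = (-1.396 +/- 2.199276) / (-1.444).
  z_1 = (-1.396 + 2.199276) / (-1.444) = -0.5563,   |z_1| = 0.5563.
  z_2 = (-1.396 - 2.199276) / (-1.444) = 2.4898,   |z_2| = 2.4898.
Moduli of all roots: 0.5563, 2.4898.
All moduli strictly greater than 1? No.
Verdict: Not stationary.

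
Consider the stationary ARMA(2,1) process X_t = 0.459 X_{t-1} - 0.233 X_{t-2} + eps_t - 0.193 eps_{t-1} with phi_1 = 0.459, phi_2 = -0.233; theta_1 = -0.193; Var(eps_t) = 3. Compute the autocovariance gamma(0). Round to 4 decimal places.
\gamma(0) = 3.2906

Multiply the model equation by X_{t-k} and take expectations. With theta_0 = psi_0 = 1 and psi_j the MA(infinity) weights, this gives
  gamma(k) - sum_i phi_i gamma(k-i) = c_k,
  c_k = sigma^2 * sum_{j=k..q} theta_j psi_{j-k}   (c_k = 0 for k > q),
using gamma(-m) = gamma(m).
psi-weights needed (psi_j = theta_j + sum_i phi_i psi_{j-i}):
  psi_1 = theta_1 + phi_1 = -0.193 + (0.459) = 0.266
Right-hand sides:
  c_0 = sigma^2 (1 + theta_1 psi_1) = 3 * (1 + (-0.193)(0.266)) = 3 * 0.948662 = 2.845986
  c_1 = sigma^2 theta_1 = 3 * (-0.193) = -0.579
  c_2 = 0
Equations for k = 0, 1, 2 (AR order 2, c_2 = 0):
  (E0) gamma(0) = phi_1 gamma(1) + phi_2 gamma(2) + c_0
  (E1) gamma(1) = phi_1 gamma(0) + phi_2 gamma(1) + c_1
  (E2) gamma(2) = phi_1 gamma(1) + phi_2 gamma(0)
From (E1): gamma(1) = A gamma(0) + B with
  A = phi_1 / (1 - phi_2) = 0.459 / 1.233 = 0.372263,   B = c_1 / (1 - phi_2) = -0.579 / 1.233 = -0.469586.
Insert (E2) into (E0): gamma(0) (1 - phi_2^2) = phi_1 (1 + phi_2) gamma(1) + c_0.
  phi_1 (1 + phi_2) = (0.459)(0.767) = 0.352053,   1 - phi_2^2 = 0.945711.
Replace gamma(1) by A gamma(0) + B and collect gamma(0):
  gamma(0) [0.945711 - (0.352053)(0.372263)] = (0.352053)(-0.469586) + 2.845986
  gamma(0) * 0.814655 = 2.680667
  gamma(0) = 2.680667 / 0.814655 = 3.290555.
Therefore gamma(0) = 3.2906 (to 4 decimal places).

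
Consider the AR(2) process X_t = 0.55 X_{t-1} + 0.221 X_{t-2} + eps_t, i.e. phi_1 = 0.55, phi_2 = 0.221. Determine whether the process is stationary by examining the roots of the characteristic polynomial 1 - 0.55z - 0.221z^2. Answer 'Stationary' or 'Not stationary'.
\text{Stationary}

The AR(p) characteristic polynomial is P(z) = 1 - 0.55z - 0.221z^2.
Stationarity requires all roots to lie outside the unit circle, i.e. |z| > 1 for every root.
Set 1 + (-0.55) z + (-0.221) z^2 = 0, i.e. a z^2 + b z + c = 0 with a = -0.221, b = -0.55, c = 1.
Discriminant D = b^2 - 4ac = (-0.55)^2 - 4*(-0.221)*1 = 0.3025 - (-0.884) = 1.1865.
D >= 0, so the roots are real: z = (-b +/- sqrt(D)) / (2a) = (0.55 +/- 1.089266) / (-0.442).
  z_1 = (0.55 + 1.089266) / (-0.442) = -3.7087,   |z_1| = 3.7087.
  z_2 = (0.55 - 1.089266) / (-0.442) = 1.2201,   |z_2| = 1.2201.
Moduli of all roots: 3.7087, 1.2201.
All moduli strictly greater than 1? Yes.
Verdict: Stationary.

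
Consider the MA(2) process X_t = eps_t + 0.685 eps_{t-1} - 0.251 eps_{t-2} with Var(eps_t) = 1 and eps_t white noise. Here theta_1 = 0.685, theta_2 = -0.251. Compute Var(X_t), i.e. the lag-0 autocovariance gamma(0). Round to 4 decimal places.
\gamma(0) = 1.5322

For an MA(q) process X_t = eps_t + sum_i theta_i eps_{t-i} with
Var(eps_t) = sigma^2, the variance is
  gamma(0) = sigma^2 * (1 + sum_i theta_i^2).
  sum_i theta_i^2 = (0.685)^2 + (-0.251)^2 = 0.469225 + 0.063001 = 0.532226.
  gamma(0) = 1 * (1 + 0.532226) = 1 * 1.532226 = 1.532226, which rounds to 1.5322.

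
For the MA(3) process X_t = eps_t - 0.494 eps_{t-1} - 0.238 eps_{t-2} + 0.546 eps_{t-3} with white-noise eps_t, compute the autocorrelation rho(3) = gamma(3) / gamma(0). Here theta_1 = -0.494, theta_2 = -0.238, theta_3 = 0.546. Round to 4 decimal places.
\rho(3) = 0.3415

For an MA(q) process with theta_0 = 1, the autocovariance is
  gamma(k) = sigma^2 * sum_{i=0..q-k} theta_i * theta_{i+k},
and rho(k) = gamma(k) / gamma(0). Sigma^2 cancels.
  numerator   = (1)*(0.546) = 0.546.
  denominator = (1)^2 + (-0.494)^2 + (-0.238)^2 + (0.546)^2 = 1.598796.
  rho(3) = 0.546 / 1.598796 = 0.3415.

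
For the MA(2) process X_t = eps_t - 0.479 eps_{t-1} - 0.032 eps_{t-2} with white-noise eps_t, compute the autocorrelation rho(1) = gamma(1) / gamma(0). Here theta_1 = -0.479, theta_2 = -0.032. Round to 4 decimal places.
\rho(1) = -0.3768

For an MA(q) process with theta_0 = 1, the autocovariance is
  gamma(k) = sigma^2 * sum_{i=0..q-k} theta_i * theta_{i+k},
and rho(k) = gamma(k) / gamma(0). Sigma^2 cancels.
  numerator   = (1)*(-0.479) + (-0.479)*(-0.032) = -0.463672.
  denominator = (1)^2 + (-0.479)^2 + (-0.032)^2 = 1.230465.
  rho(1) = -0.463672 / 1.230465 = -0.3768.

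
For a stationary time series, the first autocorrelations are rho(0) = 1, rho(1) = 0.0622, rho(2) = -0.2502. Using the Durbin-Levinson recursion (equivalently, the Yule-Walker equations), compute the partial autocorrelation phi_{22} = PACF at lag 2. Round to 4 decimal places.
\phi_{22} = -0.2551

The PACF at lag k is phi_{kk}, the last component of the solution
to the Yule-Walker system G_k phi = r_k where
  (G_k)_{ij} = rho(|i - j|), (r_k)_i = rho(i), i,j = 1..k.
Equivalently, Durbin-Levinson gives phi_{kk} iteratively:
  phi_{11} = rho(1)
  phi_{kk} = [rho(k) - sum_{j=1..k-1} phi_{k-1,j} rho(k-j)]
            / [1 - sum_{j=1..k-1} phi_{k-1,j} rho(j)],
  phi_{k,j} = phi_{k-1,j} - phi_{kk} phi_{k-1,k-j},  j = 1..k-1.
Step k = 1:
  phi_11 = rho(1) = 0.0622.
Step k = 2:
  phi_22 = [rho(2) - phi_11 rho(1)] / [1 - phi_11 rho(1)] = [-0.2502 - (0.0622)(0.0622)] / [1 - (0.0622)(0.0622)]
         = -0.25406884 / 0.99613116 = -0.2551.
Therefore phi_{22} = -0.2551.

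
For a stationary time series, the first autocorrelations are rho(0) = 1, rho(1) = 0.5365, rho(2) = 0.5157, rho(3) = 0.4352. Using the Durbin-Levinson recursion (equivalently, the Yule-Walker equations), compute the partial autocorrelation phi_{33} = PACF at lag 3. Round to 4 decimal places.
\phi_{33} = 0.1179

The PACF at lag k is phi_{kk}, the last component of the solution
to the Yule-Walker system G_k phi = r_k where
  (G_k)_{ij} = rho(|i - j|), (r_k)_i = rho(i), i,j = 1..k.
Equivalently, Durbin-Levinson gives phi_{kk} iteratively:
  phi_{11} = rho(1)
  phi_{kk} = [rho(k) - sum_{j=1..k-1} phi_{k-1,j} rho(k-j)]
            / [1 - sum_{j=1..k-1} phi_{k-1,j} rho(j)],
  phi_{k,j} = phi_{k-1,j} - phi_{kk} phi_{k-1,k-j},  j = 1..k-1.
Step k = 1:
  phi_11 = rho(1) = 0.5365.
Step k = 2:
  phi_22 = [rho(2) - phi_11 rho(1)] / [1 - phi_11 rho(1)] = [0.5157 - (0.5365)(0.5365)] / [1 - (0.5365)(0.5365)]
         = 0.22786775 / 0.71216775 = 0.319964.
  Update: phi_21 = phi_11 - phi_22 phi_11 = 0.5365 - (0.319964)(0.5365) = 0.36484.
Step k = 3:
  phi_33 = [rho(3) - phi_21 rho(2) - phi_22 rho(1)] / [1 - phi_21 rho(1) - phi_22 rho(2)]
    numerator   = 0.4352 - (0.36484)(0.5157) - (0.319964)(0.5365) = 0.07539179
    denominator = 1 - (0.36484)(0.5365) - (0.319964)(0.5157) = 0.63925837
  phi_33 = 0.07539179 / 0.63925837 = 0.1179.
Therefore phi_{33} = 0.1179.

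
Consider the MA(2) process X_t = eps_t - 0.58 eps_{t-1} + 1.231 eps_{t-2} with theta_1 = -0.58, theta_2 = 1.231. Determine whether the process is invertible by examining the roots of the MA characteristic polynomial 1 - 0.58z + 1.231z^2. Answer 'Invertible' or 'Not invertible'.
\text{Not invertible}

The MA(q) characteristic polynomial is P(z) = 1 - 0.58z + 1.231z^2.
Invertibility requires all roots to lie outside the unit circle, i.e. |z| > 1 for every root.
Set 1 + (-0.58) z + (1.231) z^2 = 0, i.e. a z^2 + b z + c = 0 with a = 1.231, b = -0.58, c = 1.
Discriminant D = b^2 - 4ac = (-0.58)^2 - 4*(1.231)*1 = 0.3364 - (4.924) = -4.5876.
D < 0, so the roots are the complex-conjugate pair z = (-b +/- i sqrt(-D)) / (2a) = 0.2356 +/- 0.87i.
For a conjugate pair |z|^2 = z * conj(z) = (product of roots) = c/a = 1/(1.231) = 0.812348, so |z| = sqrt(0.812348) = 0.9013 for both roots.
Moduli of all roots: 0.9013, 0.9013.
All moduli strictly greater than 1? No.
Verdict: Not invertible.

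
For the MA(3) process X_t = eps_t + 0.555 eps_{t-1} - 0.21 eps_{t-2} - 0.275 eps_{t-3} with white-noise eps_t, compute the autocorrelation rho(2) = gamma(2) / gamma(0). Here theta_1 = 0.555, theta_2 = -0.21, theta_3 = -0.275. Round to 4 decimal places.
\rho(2) = -0.2540

For an MA(q) process with theta_0 = 1, the autocovariance is
  gamma(k) = sigma^2 * sum_{i=0..q-k} theta_i * theta_{i+k},
and rho(k) = gamma(k) / gamma(0). Sigma^2 cancels.
  numerator   = (1)*(-0.21) + (0.555)*(-0.275) = -0.362625.
  denominator = (1)^2 + (0.555)^2 + (-0.21)^2 + (-0.275)^2 = 1.42775.
  rho(2) = -0.362625 / 1.42775 = -0.2540.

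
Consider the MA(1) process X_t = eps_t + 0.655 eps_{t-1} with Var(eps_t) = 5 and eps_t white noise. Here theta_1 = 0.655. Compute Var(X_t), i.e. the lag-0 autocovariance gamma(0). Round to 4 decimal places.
\gamma(0) = 7.1451

For an MA(q) process X_t = eps_t + sum_i theta_i eps_{t-i} with
Var(eps_t) = sigma^2, the variance is
  gamma(0) = sigma^2 * (1 + sum_i theta_i^2).
  sum_i theta_i^2 = (0.655)^2 = 0.429025.
  gamma(0) = 5 * (1 + 0.429025) = 5 * 1.429025 = 7.145125, which rounds to 7.1451.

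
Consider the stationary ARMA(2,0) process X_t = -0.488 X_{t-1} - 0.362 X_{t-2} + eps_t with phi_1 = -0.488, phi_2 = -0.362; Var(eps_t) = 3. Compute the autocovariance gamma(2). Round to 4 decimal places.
\gamma(2) = -0.7413

Multiply the model equation by X_{t-k} and take expectations. With theta_0 = psi_0 = 1 and psi_j the MA(infinity) weights, this gives
  gamma(k) - sum_i phi_i gamma(k-i) = c_k,
  c_k = sigma^2 * sum_{j=k..q} theta_j psi_{j-k}   (c_k = 0 for k > q),
using gamma(-m) = gamma(m).
Pure AR (q = 0): c_0 = sigma^2 = 3, c_k = 0 for k >= 1.
Equations for k = 0, 1, 2 (AR order 2, c_2 = 0):
  (E0) gamma(0) = phi_1 gamma(1) + phi_2 gamma(2) + c_0
  (E1) gamma(1) = phi_1 gamma(0) + phi_2 gamma(1) + c_1
  (E2) gamma(2) = phi_1 gamma(1) + phi_2 gamma(0)
From (E1): gamma(1) = A gamma(0) + B with
  A = phi_1 / (1 - phi_2) = -0.488 / 1.362 = -0.358297,   B = c_1 / (1 - phi_2) = 0 / 1.362 = 0.
Insert (E2) into (E0): gamma(0) (1 - phi_2^2) = phi_1 (1 + phi_2) gamma(1) + c_0.
  phi_1 (1 + phi_2) = (-0.488)(0.638) = -0.311344,   1 - phi_2^2 = 0.868956.
Replace gamma(1) by A gamma(0) + B and collect gamma(0):
  gamma(0) [0.868956 - (-0.311344)(-0.358297)] = c_0 = 3
  gamma(0) * 0.757402 = 3
  gamma(0) = 3 / 0.757402 = 3.960906.
  gamma(1) = A gamma(0) = (-0.358297)(3.960906) = -1.419179.
  gamma(2) = phi_1 gamma(1) + phi_2 gamma(0) = (-0.488)(-1.419179) + (-0.362)(3.960906) = -0.741288.
Therefore gamma(2) = -0.7413 (to 4 decimal places).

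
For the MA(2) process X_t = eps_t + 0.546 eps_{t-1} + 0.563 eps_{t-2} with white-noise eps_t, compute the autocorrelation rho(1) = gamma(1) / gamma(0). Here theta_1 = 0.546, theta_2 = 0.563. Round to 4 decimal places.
\rho(1) = 0.5284

For an MA(q) process with theta_0 = 1, the autocovariance is
  gamma(k) = sigma^2 * sum_{i=0..q-k} theta_i * theta_{i+k},
and rho(k) = gamma(k) / gamma(0). Sigma^2 cancels.
  numerator   = (1)*(0.546) + (0.546)*(0.563) = 0.853398.
  denominator = (1)^2 + (0.546)^2 + (0.563)^2 = 1.615085.
  rho(1) = 0.853398 / 1.615085 = 0.5284.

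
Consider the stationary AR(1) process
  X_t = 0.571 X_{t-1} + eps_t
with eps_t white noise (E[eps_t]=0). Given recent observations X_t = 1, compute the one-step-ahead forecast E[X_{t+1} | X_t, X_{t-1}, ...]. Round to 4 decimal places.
E[X_{t+1} \mid \mathcal F_t] = 0.5710

For an AR(p) model X_t = c + sum_i phi_i X_{t-i} + eps_t, the
one-step-ahead conditional mean is
  E[X_{t+1} | X_t, ...] = c + sum_i phi_i X_{t+1-i}.
Substitute known values:
  E[X_{t+1} | ...] = (0.571) * (1)
                   = 0.5710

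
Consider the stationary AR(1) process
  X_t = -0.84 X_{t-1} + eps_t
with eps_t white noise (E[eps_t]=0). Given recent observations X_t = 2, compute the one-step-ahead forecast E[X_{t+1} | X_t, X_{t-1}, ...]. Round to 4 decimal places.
E[X_{t+1} \mid \mathcal F_t] = -1.6800

For an AR(p) model X_t = c + sum_i phi_i X_{t-i} + eps_t, the
one-step-ahead conditional mean is
  E[X_{t+1} | X_t, ...] = c + sum_i phi_i X_{t+1-i}.
Substitute known values:
  E[X_{t+1} | ...] = (-0.84) * (2)
                   = -1.6800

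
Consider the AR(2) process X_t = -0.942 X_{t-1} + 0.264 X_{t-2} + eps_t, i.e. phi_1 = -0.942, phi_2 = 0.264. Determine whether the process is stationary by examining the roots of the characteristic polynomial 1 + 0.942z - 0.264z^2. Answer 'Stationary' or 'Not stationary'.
\text{Not stationary}

The AR(p) characteristic polynomial is P(z) = 1 + 0.942z - 0.264z^2.
Stationarity requires all roots to lie outside the unit circle, i.e. |z| > 1 for every root.
Set 1 + (0.942) z + (-0.264) z^2 = 0, i.e. a z^2 + b z + c = 0 with a = -0.264, b = 0.942, c = 1.
Discriminant D = b^2 - 4ac = (0.942)^2 - 4*(-0.264)*1 = 0.887364 - (-1.056) = 1.943364.
D >= 0, so the roots are real: z = (-b +/- sqrt(D)) / (2a) = (-0.942 +/- 1.394046) / (-0.528).
  z_1 = (-0.942 + 1.394046) / (-0.528) = -0.8561,   |z_1| = 0.8561.
  z_2 = (-0.942 - 1.394046) / (-0.528) = 4.4243,   |z_2| = 4.4243.
Moduli of all roots: 0.8561, 4.4243.
All moduli strictly greater than 1? No.
Verdict: Not stationary.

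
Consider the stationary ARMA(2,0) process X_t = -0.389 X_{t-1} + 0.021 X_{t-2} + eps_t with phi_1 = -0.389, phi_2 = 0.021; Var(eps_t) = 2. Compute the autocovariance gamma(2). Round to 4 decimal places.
\gamma(2) = 0.4171

Multiply the model equation by X_{t-k} and take expectations. With theta_0 = psi_0 = 1 and psi_j the MA(infinity) weights, this gives
  gamma(k) - sum_i phi_i gamma(k-i) = c_k,
  c_k = sigma^2 * sum_{j=k..q} theta_j psi_{j-k}   (c_k = 0 for k > q),
using gamma(-m) = gamma(m).
Pure AR (q = 0): c_0 = sigma^2 = 2, c_k = 0 for k >= 1.
Equations for k = 0, 1, 2 (AR order 2, c_2 = 0):
  (E0) gamma(0) = phi_1 gamma(1) + phi_2 gamma(2) + c_0
  (E1) gamma(1) = phi_1 gamma(0) + phi_2 gamma(1) + c_1
  (E2) gamma(2) = phi_1 gamma(1) + phi_2 gamma(0)
From (E1): gamma(1) = A gamma(0) + B with
  A = phi_1 / (1 - phi_2) = -0.389 / 0.979 = -0.397344,   B = c_1 / (1 - phi_2) = 0 / 0.979 = 0.
Insert (E2) into (E0): gamma(0) (1 - phi_2^2) = phi_1 (1 + phi_2) gamma(1) + c_0.
  phi_1 (1 + phi_2) = (-0.389)(1.021) = -0.397169,   1 - phi_2^2 = 0.999559.
Replace gamma(1) by A gamma(0) + B and collect gamma(0):
  gamma(0) [0.999559 - (-0.397169)(-0.397344)] = c_0 = 2
  gamma(0) * 0.841746 = 2
  gamma(0) = 2 / 0.841746 = 2.376013.
  gamma(1) = A gamma(0) = (-0.397344)(2.376013) = -0.944095.
  gamma(2) = phi_1 gamma(1) + phi_2 gamma(0) = (-0.389)(-0.944095) + (0.021)(2.376013) = 0.417149.
Therefore gamma(2) = 0.4171 (to 4 decimal places).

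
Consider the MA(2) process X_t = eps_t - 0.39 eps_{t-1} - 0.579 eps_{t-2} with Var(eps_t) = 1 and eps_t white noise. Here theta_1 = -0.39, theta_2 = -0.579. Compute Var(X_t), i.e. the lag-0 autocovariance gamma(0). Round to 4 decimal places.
\gamma(0) = 1.4873

For an MA(q) process X_t = eps_t + sum_i theta_i eps_{t-i} with
Var(eps_t) = sigma^2, the variance is
  gamma(0) = sigma^2 * (1 + sum_i theta_i^2).
  sum_i theta_i^2 = (-0.39)^2 + (-0.579)^2 = 0.1521 + 0.335241 = 0.487341.
  gamma(0) = 1 * (1 + 0.487341) = 1 * 1.487341 = 1.487341, which rounds to 1.4873.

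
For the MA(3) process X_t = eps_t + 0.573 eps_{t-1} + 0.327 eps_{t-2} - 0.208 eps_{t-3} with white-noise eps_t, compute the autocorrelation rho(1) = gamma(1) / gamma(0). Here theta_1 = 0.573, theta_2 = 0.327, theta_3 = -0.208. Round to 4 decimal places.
\rho(1) = 0.4683

For an MA(q) process with theta_0 = 1, the autocovariance is
  gamma(k) = sigma^2 * sum_{i=0..q-k} theta_i * theta_{i+k},
and rho(k) = gamma(k) / gamma(0). Sigma^2 cancels.
  numerator   = (1)*(0.573) + (0.573)*(0.327) + (0.327)*(-0.208) = 0.692355.
  denominator = (1)^2 + (0.573)^2 + (0.327)^2 + (-0.208)^2 = 1.478522.
  rho(1) = 0.692355 / 1.478522 = 0.4683.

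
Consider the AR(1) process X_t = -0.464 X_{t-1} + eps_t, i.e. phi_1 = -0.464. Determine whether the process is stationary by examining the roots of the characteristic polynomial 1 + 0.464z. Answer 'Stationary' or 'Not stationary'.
\text{Stationary}

The AR(p) characteristic polynomial is P(z) = 1 + 0.464z.
Stationarity requires all roots to lie outside the unit circle, i.e. |z| > 1 for every root.
This is linear in z: 1 + (0.464) z = 0  =>  z = -1/(0.464) = -2.155172,  |z| = 2.155172.
Moduli of all roots: 2.1552.
All moduli strictly greater than 1? Yes.
Verdict: Stationary.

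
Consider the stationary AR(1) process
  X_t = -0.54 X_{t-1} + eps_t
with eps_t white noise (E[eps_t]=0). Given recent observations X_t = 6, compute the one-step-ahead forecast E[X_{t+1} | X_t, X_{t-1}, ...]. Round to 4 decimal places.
E[X_{t+1} \mid \mathcal F_t] = -3.2400

For an AR(p) model X_t = c + sum_i phi_i X_{t-i} + eps_t, the
one-step-ahead conditional mean is
  E[X_{t+1} | X_t, ...] = c + sum_i phi_i X_{t+1-i}.
Substitute known values:
  E[X_{t+1} | ...] = (-0.54) * (6)
                   = -3.2400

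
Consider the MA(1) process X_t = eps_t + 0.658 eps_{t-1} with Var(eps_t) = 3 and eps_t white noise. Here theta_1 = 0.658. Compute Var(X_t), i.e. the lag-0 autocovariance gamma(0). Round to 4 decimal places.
\gamma(0) = 4.2989

For an MA(q) process X_t = eps_t + sum_i theta_i eps_{t-i} with
Var(eps_t) = sigma^2, the variance is
  gamma(0) = sigma^2 * (1 + sum_i theta_i^2).
  sum_i theta_i^2 = (0.658)^2 = 0.432964.
  gamma(0) = 3 * (1 + 0.432964) = 3 * 1.432964 = 4.298892, which rounds to 4.2989.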